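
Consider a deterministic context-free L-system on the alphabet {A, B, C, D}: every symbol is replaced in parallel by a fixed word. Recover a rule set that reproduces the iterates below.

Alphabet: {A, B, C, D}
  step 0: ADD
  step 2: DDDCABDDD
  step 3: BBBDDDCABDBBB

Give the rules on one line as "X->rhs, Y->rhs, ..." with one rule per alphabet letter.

A->CAB, B->D, C->DDD, D->B

  step 2 ⇒ step 3: DDDCABDDD ⇒ B·B·B·DDD·CAB·D·B·B·B
    A ↦ CAB
    B ↦ D
    C ↦ DDD
    D ↦ B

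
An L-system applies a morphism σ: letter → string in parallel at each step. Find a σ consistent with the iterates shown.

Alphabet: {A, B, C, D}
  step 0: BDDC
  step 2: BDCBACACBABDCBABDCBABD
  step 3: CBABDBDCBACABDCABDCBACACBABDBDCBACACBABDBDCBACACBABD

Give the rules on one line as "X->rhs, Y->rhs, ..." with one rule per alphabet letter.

  step 2 ⇒ step 3: BDCBACACBABDCBABDCBABD ⇒ CBA·BD·BD·CBA·CA·BD·CA·BD·CBA·CA·CBA·BD·BD·CBA·CA·CBA·BD·BD·CBA·CA·CBA·BD
    A ↦ CA
    B ↦ CBA
    C ↦ BD
    D ↦ BD

A->CA, B->CBA, C->BD, D->BD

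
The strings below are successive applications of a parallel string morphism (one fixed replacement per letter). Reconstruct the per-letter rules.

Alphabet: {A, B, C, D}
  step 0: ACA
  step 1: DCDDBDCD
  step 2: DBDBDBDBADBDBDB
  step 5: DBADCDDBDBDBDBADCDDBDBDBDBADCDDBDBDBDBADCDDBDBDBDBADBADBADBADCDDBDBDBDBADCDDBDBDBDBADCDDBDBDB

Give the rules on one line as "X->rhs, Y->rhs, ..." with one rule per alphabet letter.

A->DCD, B->A, C->DB, D->DB

  step 1 ⇒ step 2: DCDDBDCD ⇒ DB·DB·DB·DB·A·DB·DB·DB
    B ↦ A
    C ↦ DB
    D ↦ DB
  step 0 ⇒ step 1: ACA ⇒ DCD·DB·DCD
    A ↦ DCD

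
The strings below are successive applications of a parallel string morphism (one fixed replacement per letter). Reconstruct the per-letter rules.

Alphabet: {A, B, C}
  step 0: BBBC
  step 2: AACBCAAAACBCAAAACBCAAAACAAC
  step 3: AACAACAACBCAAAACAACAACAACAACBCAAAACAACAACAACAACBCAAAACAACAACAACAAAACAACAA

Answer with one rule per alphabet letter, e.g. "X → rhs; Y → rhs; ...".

A->AAC, B->CBC, C->AA

  step 2 ⇒ step 3: AACBCAAAACBCAAAACBCAAAACAAC ⇒ AAC·AAC·AA·CBC·AA·AAC·AAC·AAC·AAC·AA·CBC·AA·AAC·AAC·AAC·AAC·AA·CBC·AA·AAC·AAC·AAC·AAC·AA·AAC·AAC·AA
    A ↦ AAC
    B ↦ CBC
    C ↦ AA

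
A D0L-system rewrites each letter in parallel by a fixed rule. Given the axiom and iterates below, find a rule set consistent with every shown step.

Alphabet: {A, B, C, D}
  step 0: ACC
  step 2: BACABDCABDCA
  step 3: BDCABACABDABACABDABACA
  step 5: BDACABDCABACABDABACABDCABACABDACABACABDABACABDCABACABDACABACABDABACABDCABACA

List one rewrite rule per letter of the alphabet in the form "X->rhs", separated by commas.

  step 2 ⇒ step 3: BACABDCABDCA ⇒ BD·CA·BA·CA·BD·A·BA·CA·BD·A·BA·CA
    A ↦ CA
    B ↦ BD
    C ↦ BA
    D ↦ A

A->CA, B->BD, C->BA, D->A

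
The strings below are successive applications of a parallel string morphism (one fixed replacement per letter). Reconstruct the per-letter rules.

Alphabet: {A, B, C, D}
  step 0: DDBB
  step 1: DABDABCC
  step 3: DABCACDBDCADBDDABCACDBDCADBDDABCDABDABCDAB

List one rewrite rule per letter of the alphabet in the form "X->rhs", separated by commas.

  step 0 ⇒ step 1: DDBB ⇒ DAB·DAB·C·C
    B ↦ C
    D ↦ DAB
    A ↦ CA  (constrained at step 1)
    C ↦ DBD  (constrained at step 1)

A->CA, B->C, C->DBD, D->DAB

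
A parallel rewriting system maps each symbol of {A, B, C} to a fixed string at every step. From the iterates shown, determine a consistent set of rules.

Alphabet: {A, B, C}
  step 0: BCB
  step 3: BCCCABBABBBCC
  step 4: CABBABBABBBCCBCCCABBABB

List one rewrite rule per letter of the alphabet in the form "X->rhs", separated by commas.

A->B, B->C, C->ABB

  step 3 ⇒ step 4: BCCCABBABBBCC ⇒ C·ABB·ABB·ABB·B·C·C·B·C·C·C·ABB·ABB
    A ↦ B
    B ↦ C
    C ↦ ABB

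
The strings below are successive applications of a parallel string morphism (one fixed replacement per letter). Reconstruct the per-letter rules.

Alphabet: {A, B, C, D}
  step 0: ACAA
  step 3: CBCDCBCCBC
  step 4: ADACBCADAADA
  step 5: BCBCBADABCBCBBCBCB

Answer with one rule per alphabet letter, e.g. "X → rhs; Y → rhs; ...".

  step 4 ⇒ step 5: ADACBCADAADA ⇒ B·CBC·B·A·D·A·B·CBC·B·B·CBC·B
    A ↦ B
    B ↦ D
    C ↦ A
    D ↦ CBC

A->B, B->D, C->A, D->CBC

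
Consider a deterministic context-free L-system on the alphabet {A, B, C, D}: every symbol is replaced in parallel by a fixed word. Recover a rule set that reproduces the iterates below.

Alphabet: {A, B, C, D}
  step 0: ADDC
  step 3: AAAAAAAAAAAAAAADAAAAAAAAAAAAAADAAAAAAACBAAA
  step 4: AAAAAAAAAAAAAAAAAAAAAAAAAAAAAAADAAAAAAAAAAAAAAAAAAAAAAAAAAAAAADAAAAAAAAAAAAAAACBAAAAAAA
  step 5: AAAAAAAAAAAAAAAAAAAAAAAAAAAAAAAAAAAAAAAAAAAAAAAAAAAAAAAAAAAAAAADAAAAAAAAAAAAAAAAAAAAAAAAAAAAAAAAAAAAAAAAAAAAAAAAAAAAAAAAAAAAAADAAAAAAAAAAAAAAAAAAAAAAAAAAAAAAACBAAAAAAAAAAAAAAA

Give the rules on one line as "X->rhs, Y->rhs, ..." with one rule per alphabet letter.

  step 4 ⇒ step 5: AAAAAAAAAAAAAAAAAAAAAAAAAAAAAAADAAAAAAAAAAAAAAAAAAAAAAAAAAAAAADAAAAAAAAAAAAAAACBAAAAAAA ⇒ AA·AA·AA·AA·AA·AA·AA·AA·AA·AA·AA·AA·AA·AA·AA·AA·AA·AA·AA·AA·AA·AA·AA·AA·AA·AA·AA·AA·AA·AA·AA·ADA·AA·AA·AA·AA·AA·AA·AA·AA·AA·AA·AA·AA·AA·AA·AA·AA·AA·AA·AA·AA·AA·AA·AA·AA·AA·AA·AA·AA·AA·AA·ADA·AA·AA·AA·AA·AA·AA·AA·AA·AA·AA·AA·AA·AA·AA·AA·CB·A·AA·AA·AA·AA·AA·AA·AA
    A ↦ AA
    B ↦ A
    C ↦ CB
    D ↦ ADA

A->AA, B->A, C->CB, D->ADA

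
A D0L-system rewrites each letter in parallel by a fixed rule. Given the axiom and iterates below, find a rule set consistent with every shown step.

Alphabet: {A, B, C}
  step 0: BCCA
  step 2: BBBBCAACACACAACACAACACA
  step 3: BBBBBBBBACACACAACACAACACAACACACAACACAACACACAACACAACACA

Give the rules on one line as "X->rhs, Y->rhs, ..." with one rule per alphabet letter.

A->CA, B->BB, C->ACA

  step 2 ⇒ step 3: BBBBCAACACACAACACAACACA ⇒ BB·BB·BB·BB·ACA·CA·CA·ACA·CA·ACA·CA·ACA·CA·CA·ACA·CA·ACA·CA·CA·ACA·CA·ACA·CA
    A ↦ CA
    B ↦ BB
    C ↦ ACA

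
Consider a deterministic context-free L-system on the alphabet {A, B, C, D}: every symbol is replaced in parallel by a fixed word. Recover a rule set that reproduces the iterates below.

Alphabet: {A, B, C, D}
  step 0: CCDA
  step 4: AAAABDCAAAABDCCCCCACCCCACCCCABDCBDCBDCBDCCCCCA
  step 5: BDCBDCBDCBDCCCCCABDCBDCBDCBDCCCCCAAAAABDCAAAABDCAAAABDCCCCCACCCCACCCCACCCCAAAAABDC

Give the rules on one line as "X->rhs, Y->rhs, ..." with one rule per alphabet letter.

A->BDC, B->C, C->A, D->CCC

  step 4 ⇒ step 5: AAAABDCAAAABDCCCCCACCCCACCCCABDCBDCBDCBDCCCCCA ⇒ BDC·BDC·BDC·BDC·C·CCC·A·BDC·BDC·BDC·BDC·C·CCC·A·A·A·A·A·BDC·A·A·A·A·BDC·A·A·A·A·BDC·C·CCC·A·C·CCC·A·C·CCC·A·C·CCC·A·A·A·A·A·BDC
    A ↦ BDC
    B ↦ C
    C ↦ A
    D ↦ CCC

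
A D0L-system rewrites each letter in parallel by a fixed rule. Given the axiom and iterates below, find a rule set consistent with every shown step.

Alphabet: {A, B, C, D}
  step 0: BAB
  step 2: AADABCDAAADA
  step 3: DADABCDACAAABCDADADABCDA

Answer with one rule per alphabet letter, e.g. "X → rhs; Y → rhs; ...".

  step 2 ⇒ step 3: AADABCDAAADA ⇒ DA·DA·BC·DA·CA·AA·BC·DA·DA·DA·BC·DA
    A ↦ DA
    B ↦ CA
    C ↦ AA
    D ↦ BC

A->DA, B->CA, C->AA, D->BC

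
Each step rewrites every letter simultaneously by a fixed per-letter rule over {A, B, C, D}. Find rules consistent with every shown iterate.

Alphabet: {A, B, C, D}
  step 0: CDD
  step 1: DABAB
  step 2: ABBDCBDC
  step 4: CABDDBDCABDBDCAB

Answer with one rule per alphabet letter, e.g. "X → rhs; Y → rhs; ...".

A->BD, B->C, C->D, D->AB

  step 1 ⇒ step 2: DABAB ⇒ AB·BD·C·BD·C
    A ↦ BD
    B ↦ C
    D ↦ AB
  step 0 ⇒ step 1: CDD ⇒ D·AB·AB
    C ↦ D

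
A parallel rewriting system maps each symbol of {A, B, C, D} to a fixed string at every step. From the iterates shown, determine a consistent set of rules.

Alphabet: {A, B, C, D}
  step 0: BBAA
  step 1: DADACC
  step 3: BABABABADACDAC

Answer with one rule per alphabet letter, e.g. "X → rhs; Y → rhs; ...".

A->C, B->DA, C->BA, D->C

  step 0 ⇒ step 1: BBAA ⇒ DA·DA·C·C
    A ↦ C
    B ↦ DA
    C ↦ BA  (constrained at step 1)
    D ↦ C  (constrained at step 1)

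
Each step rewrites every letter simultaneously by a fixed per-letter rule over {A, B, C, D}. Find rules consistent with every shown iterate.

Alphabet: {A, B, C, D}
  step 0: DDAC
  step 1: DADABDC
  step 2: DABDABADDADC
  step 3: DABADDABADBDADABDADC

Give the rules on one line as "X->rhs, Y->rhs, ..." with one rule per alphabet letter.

  step 2 ⇒ step 3: DABDABADDADC ⇒ DA·B·AD·DA·B·AD·B·DA·DA·B·DA·DC
    A ↦ B
    B ↦ AD
    C ↦ DC
    D ↦ DA

A->B, B->AD, C->DC, D->DA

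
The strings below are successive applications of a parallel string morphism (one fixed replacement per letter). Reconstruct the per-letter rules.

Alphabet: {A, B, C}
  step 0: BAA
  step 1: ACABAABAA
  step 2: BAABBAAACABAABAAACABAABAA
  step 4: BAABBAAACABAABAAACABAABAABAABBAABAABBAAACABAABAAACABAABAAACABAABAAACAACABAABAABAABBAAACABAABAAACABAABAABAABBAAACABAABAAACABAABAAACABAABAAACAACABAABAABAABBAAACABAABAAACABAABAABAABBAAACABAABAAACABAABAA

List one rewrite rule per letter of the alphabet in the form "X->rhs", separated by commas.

A->BAA, B->ACA, C->B

  step 1 ⇒ step 2: ACABAABAA ⇒ BAA·B·BAA·ACA·BAA·BAA·ACA·BAA·BAA
    A ↦ BAA
    B ↦ ACA
    C ↦ B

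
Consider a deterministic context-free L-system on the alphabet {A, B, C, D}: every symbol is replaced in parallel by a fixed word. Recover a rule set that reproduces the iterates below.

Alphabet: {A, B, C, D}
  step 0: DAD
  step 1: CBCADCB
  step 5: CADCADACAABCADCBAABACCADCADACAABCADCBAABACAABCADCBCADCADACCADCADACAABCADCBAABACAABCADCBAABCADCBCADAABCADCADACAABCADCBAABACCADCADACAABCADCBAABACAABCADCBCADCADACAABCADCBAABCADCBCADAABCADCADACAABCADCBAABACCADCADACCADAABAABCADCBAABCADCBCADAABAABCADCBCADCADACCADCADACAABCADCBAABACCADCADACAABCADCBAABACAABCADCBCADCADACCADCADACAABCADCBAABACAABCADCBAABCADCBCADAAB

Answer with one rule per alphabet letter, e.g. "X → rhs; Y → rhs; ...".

  step 0 ⇒ step 1: DAD ⇒ CB·CAD·CB
    A ↦ CAD
    D ↦ CB
    B ↦ AC  (constrained at step 1)
    C ↦ AAB  (constrained at step 1)

A->CAD, B->AC, C->AAB, D->CB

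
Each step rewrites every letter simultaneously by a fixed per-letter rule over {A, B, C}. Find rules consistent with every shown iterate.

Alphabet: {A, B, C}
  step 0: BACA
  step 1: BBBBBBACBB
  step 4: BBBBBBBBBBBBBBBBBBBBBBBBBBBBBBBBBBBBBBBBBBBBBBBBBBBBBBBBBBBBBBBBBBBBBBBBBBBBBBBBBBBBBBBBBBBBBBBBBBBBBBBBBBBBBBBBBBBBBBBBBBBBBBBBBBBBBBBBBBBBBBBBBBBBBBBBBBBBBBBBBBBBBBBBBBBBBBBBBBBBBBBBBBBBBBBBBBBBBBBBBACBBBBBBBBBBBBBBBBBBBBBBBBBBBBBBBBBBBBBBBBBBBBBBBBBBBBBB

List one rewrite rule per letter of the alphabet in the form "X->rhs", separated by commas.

  step 0 ⇒ step 1: BACA ⇒ BBB·BB·BAC·BB
    A ↦ BB
    B ↦ BBB
    C ↦ BAC

A->BB, B->BBB, C->BAC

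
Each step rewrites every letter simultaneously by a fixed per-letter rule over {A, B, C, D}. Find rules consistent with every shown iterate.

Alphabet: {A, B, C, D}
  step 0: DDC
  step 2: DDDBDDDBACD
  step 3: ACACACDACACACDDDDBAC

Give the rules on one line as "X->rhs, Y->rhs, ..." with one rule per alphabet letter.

  step 2 ⇒ step 3: DDDBDDDBACD ⇒ AC·AC·AC·D·AC·AC·AC·D·DD·DB·AC
    A ↦ DD
    B ↦ D
    C ↦ DB
    D ↦ AC

A->DD, B->D, C->DB, D->AC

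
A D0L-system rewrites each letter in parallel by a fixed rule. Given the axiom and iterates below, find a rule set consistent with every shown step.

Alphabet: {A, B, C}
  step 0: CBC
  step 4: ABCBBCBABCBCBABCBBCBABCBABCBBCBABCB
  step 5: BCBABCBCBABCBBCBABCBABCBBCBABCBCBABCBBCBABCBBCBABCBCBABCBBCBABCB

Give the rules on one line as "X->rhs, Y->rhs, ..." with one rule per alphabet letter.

  step 4 ⇒ step 5: ABCBBCBABCBCBABCBBCBABCBABCBBCBABCB ⇒ B·CB·AB·CB·CB·AB·CB·B·CB·AB·CB·AB·CB·B·CB·AB·CB·CB·AB·CB·B·CB·AB·CB·B·CB·AB·CB·CB·AB·CB·B·CB·AB·CB
    A ↦ B
    B ↦ CB
    C ↦ AB

A->B, B->CB, C->AB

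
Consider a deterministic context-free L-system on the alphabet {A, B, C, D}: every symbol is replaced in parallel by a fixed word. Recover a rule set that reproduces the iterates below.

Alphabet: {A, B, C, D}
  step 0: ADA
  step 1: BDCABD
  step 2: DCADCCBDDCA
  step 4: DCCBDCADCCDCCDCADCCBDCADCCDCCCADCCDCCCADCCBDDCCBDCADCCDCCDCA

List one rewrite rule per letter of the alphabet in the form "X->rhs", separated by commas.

  step 1 ⇒ step 2: BDCABD ⇒ D·CA·DCC·BD·D·CA
    A ↦ BD
    B ↦ D
    C ↦ DCC
    D ↦ CA

A->BD, B->D, C->DCC, D->CA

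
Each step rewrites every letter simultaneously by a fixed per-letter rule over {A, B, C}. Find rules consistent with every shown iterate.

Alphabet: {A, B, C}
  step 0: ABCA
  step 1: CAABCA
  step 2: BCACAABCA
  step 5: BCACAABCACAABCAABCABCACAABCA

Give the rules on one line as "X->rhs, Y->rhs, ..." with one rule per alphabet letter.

A->CA, B->A, C->B

  step 1 ⇒ step 2: CAABCA ⇒ B·CA·CA·A·B·CA
    A ↦ CA
    B ↦ A
    C ↦ B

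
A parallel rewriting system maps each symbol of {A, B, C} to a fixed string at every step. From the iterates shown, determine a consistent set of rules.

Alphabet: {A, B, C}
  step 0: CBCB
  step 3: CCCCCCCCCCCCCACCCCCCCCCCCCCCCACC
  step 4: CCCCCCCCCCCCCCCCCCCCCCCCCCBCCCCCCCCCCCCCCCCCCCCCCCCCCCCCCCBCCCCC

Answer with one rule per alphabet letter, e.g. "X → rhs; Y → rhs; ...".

  step 3 ⇒ step 4: CCCCCCCCCCCCCACCCCCCCCCCCCCCCACC ⇒ CC·CC·CC·CC·CC·CC·CC·CC·CC·CC·CC·CC·CC·BC·CC·CC·CC·CC·CC·CC·CC·CC·CC·CC·CC·CC·CC·CC·CC·BC·CC·CC
    A ↦ BC
    C ↦ CC
    B ↦ CA  (constrained at step 0)

A->BC, B->CA, C->CC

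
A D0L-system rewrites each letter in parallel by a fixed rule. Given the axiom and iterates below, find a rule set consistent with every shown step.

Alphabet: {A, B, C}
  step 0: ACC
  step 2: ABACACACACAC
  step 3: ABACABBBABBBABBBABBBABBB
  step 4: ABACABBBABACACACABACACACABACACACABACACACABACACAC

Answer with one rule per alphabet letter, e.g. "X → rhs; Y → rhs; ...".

A->AB, B->AC, C->BB

  step 3 ⇒ step 4: ABACABBBABBBABBBABBBABBB ⇒ AB·AC·AB·BB·AB·AC·AC·AC·AB·AC·AC·AC·AB·AC·AC·AC·AB·AC·AC·AC·AB·AC·AC·AC
    A ↦ AB
    B ↦ AC
    C ↦ BB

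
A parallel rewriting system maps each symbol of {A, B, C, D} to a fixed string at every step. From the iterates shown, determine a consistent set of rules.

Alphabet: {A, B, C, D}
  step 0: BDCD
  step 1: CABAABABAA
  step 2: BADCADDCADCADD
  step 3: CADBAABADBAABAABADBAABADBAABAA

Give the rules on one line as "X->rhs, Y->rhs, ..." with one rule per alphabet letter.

A->D, B->CA, C->BA, D->BAA

  step 2 ⇒ step 3: BADCADDCADCADD ⇒ CA·D·BAA·BA·D·BAA·BAA·BA·D·BAA·BA·D·BAA·BAA
    A ↦ D
    B ↦ CA
    C ↦ BA
    D ↦ BAA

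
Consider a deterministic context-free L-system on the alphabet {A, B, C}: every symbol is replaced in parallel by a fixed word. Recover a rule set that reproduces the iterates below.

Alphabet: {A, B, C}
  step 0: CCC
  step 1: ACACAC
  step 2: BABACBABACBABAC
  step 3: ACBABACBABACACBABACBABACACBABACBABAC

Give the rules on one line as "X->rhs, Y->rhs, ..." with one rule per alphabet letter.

  step 2 ⇒ step 3: BABACBABACBABAC ⇒ AC·BAB·AC·BAB·AC·AC·BAB·AC·BAB·AC·AC·BAB·AC·BAB·AC
    A ↦ BAB
    B ↦ AC
    C ↦ AC

A->BAB, B->AC, C->AC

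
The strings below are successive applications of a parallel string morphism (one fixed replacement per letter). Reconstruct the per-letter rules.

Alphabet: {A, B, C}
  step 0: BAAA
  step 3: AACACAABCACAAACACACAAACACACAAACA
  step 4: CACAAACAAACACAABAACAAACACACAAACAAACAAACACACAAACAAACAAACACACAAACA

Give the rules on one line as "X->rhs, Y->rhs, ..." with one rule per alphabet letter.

A->CA, B->AB, C->AA

  step 3 ⇒ step 4: AACACAABCACAAACACACAAACACACAAACA ⇒ CA·CA·AA·CA·AA·CA·CA·AB·AA·CA·AA·CA·CA·CA·AA·CA·AA·CA·AA·CA·CA·CA·AA·CA·AA·CA·AA·CA·CA·CA·AA·CA
    A ↦ CA
    B ↦ AB
    C ↦ AA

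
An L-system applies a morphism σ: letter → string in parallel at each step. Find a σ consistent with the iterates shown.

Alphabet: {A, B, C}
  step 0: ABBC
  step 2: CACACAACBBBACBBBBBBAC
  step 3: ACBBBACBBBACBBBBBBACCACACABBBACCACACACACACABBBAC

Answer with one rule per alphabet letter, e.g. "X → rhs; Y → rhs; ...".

  step 2 ⇒ step 3: CACACAACBBBACBBBBBBAC ⇒ AC·BBB·AC·BBB·AC·BBB·BBB·AC·CA·CA·CA·BBB·AC·CA·CA·CA·CA·CA·CA·BBB·AC
    A ↦ BBB
    B ↦ CA
    C ↦ AC

A->BBB, B->CA, C->AC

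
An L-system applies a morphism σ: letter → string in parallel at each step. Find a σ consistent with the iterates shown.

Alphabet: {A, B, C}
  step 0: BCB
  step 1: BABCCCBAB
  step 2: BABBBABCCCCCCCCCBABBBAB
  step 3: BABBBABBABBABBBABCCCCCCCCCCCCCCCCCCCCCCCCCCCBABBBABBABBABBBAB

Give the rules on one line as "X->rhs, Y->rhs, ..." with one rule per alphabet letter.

A->B, B->BAB, C->CCC

  step 2 ⇒ step 3: BABBBABCCCCCCCCCBABBBAB ⇒ BAB·B·BAB·BAB·BAB·B·BAB·CCC·CCC·CCC·CCC·CCC·CCC·CCC·CCC·CCC·BAB·B·BAB·BAB·BAB·B·BAB
    A ↦ B
    B ↦ BAB
    C ↦ CCC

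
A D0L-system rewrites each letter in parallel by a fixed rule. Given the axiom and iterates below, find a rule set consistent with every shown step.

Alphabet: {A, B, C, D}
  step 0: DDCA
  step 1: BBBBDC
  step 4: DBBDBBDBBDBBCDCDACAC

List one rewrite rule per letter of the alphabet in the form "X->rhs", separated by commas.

  step 0 ⇒ step 1: DDCA ⇒ BB·BB·D·C
    A ↦ C
    C ↦ D
    D ↦ BB
    B ↦ AC  (constrained at step 1)

A->C, B->AC, C->D, D->BB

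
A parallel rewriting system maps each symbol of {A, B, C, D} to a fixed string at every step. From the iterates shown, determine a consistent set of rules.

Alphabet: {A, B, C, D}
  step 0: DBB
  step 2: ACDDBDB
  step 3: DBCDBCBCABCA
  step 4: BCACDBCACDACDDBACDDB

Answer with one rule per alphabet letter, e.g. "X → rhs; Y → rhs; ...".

  step 3 ⇒ step 4: DBCDBCBCABCA ⇒ BC·A·CD·BC·A·CD·A·CD·DB·A·CD·DB
    A ↦ DB
    B ↦ A
    C ↦ CD
    D ↦ BC

A->DB, B->A, C->CD, D->BC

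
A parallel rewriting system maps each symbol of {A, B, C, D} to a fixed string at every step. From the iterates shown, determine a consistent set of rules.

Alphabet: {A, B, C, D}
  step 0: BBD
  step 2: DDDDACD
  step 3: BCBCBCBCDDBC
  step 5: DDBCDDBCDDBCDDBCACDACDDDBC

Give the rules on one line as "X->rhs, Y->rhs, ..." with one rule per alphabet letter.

A->D, B->AC, C->D, D->BC

  step 2 ⇒ step 3: DDDDACD ⇒ BC·BC·BC·BC·D·D·BC
    A ↦ D
    C ↦ D
    D ↦ BC
    B ↦ AC  (constrained at step 0)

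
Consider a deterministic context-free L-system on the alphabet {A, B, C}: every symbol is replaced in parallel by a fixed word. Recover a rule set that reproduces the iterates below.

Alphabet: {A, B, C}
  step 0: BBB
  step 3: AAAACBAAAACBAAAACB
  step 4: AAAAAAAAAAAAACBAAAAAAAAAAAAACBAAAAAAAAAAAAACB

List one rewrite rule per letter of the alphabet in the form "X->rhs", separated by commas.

  step 3 ⇒ step 4: AAAACBAAAACBAAAACB ⇒ AAA·AAA·AAA·AAA·A·CB·AAA·AAA·AAA·AAA·A·CB·AAA·AAA·AAA·AAA·A·CB
    A ↦ AAA
    B ↦ CB
    C ↦ A

A->AAA, B->CB, C->A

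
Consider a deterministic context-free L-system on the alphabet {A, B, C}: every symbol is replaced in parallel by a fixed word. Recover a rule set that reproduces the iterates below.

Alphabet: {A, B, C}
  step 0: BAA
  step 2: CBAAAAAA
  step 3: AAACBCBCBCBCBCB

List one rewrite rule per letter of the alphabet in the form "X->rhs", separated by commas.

A->CB, B->A, C->AA

  step 2 ⇒ step 3: CBAAAAAA ⇒ AA·A·CB·CB·CB·CB·CB·CB
    A ↦ CB
    B ↦ A
    C ↦ AA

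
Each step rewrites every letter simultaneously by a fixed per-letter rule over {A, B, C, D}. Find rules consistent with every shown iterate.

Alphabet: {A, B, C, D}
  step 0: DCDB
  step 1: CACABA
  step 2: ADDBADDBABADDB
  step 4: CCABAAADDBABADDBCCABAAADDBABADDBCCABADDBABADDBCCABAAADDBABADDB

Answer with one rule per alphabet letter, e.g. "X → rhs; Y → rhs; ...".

  step 1 ⇒ step 2: CACABA ⇒ A·DDB·A·DDB·ABA·DDB
    A ↦ DDB
    B ↦ ABA
    C ↦ A
  step 0 ⇒ step 1: DCDB ⇒ C·A·C·ABA
    D ↦ C

A->DDB, B->ABA, C->A, D->C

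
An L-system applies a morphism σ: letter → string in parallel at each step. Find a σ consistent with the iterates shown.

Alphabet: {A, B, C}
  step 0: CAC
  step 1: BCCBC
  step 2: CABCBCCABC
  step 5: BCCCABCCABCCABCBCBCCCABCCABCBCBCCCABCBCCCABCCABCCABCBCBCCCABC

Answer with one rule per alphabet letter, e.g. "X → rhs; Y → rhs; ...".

A->C, B->CA, C->BC

  step 1 ⇒ step 2: BCCBC ⇒ CA·BC·BC·CA·BC
    B ↦ CA
    C ↦ BC
  step 0 ⇒ step 1: CAC ⇒ BC·C·BC
    A ↦ C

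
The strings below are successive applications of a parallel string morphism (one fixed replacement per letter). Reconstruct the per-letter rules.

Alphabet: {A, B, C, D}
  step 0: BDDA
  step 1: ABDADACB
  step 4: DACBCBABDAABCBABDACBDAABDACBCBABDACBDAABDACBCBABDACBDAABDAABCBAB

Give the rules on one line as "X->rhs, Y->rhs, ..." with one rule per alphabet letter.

A->CB, B->AB, C->DA, D->DA

  step 0 ⇒ step 1: BDDA ⇒ AB·DA·DA·CB
    A ↦ CB
    B ↦ AB
    D ↦ DA
    C ↦ DA  (constrained at step 1)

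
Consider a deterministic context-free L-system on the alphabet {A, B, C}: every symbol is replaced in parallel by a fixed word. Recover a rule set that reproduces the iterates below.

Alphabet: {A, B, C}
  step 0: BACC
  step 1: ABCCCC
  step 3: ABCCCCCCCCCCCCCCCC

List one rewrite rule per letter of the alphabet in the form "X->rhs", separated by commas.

  step 0 ⇒ step 1: BACC ⇒ A·B·CC·CC
    A ↦ B
    B ↦ A
    C ↦ CC

A->B, B->A, C->CC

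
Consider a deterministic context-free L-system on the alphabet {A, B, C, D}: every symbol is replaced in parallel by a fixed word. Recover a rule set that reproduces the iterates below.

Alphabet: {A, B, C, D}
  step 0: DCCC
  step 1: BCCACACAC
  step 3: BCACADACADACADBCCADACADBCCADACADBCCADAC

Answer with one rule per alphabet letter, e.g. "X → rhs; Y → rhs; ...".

  step 0 ⇒ step 1: DCCC ⇒ BCC·AC·AC·AC
    C ↦ AC
    D ↦ BCC
    A ↦ AD  (constrained at step 1)
    B ↦ BC  (constrained at step 1)

A->AD, B->BC, C->AC, D->BCC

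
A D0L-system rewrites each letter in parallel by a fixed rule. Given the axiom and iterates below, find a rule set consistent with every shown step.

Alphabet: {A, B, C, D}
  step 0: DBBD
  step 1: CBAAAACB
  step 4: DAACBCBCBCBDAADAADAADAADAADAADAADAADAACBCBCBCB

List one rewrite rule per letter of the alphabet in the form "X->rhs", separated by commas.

  step 0 ⇒ step 1: DBBD ⇒ CB·AA·AA·CB
    B ↦ AA
    D ↦ CB
    A ↦ DD  (constrained at step 1)
    C ↦ D  (constrained at step 1)

A->DD, B->AA, C->D, D->CB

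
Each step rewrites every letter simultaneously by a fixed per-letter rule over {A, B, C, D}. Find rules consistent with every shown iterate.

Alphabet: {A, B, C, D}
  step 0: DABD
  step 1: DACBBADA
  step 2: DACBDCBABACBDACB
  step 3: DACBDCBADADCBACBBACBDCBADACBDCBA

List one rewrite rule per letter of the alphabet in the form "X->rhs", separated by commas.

A->CB, B->BA, C->DC, D->DA

  step 2 ⇒ step 3: DACBDCBABACBDACB ⇒ DA·CB·DC·BA·DA·DC·BA·CB·BA·CB·DC·BA·DA·CB·DC·BA
    A ↦ CB
    B ↦ BA
    C ↦ DC
    D ↦ DA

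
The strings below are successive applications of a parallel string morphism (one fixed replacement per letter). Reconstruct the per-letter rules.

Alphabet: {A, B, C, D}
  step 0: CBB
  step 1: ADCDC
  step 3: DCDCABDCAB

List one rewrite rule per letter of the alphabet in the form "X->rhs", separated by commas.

A->B, B->DC, C->A, D->DC

  step 0 ⇒ step 1: CBB ⇒ A·DC·DC
    B ↦ DC
    C ↦ A
    A ↦ B  (constrained at step 1)
    D ↦ DC  (constrained at step 1)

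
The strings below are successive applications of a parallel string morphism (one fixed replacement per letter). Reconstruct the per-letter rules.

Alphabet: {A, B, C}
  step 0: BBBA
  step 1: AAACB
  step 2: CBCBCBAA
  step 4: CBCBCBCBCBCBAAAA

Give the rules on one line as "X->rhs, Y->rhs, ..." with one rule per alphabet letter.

A->CB, B->A, C->A

  step 1 ⇒ step 2: AAACB ⇒ CB·CB·CB·A·A
    A ↦ CB
    B ↦ A
    C ↦ A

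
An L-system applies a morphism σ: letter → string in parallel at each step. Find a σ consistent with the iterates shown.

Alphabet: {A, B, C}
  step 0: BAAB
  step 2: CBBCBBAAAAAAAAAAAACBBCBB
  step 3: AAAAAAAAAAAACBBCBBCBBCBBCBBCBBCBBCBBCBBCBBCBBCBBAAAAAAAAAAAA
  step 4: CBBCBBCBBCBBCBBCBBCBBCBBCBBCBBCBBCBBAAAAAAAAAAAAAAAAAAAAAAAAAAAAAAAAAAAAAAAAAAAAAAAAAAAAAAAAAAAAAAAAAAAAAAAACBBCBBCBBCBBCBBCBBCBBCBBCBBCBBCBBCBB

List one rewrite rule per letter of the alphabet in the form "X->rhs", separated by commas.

  step 3 ⇒ step 4: AAAAAAAAAAAACBBCBBCBBCBBCBBCBBCBBCBBCBBCBBCBBCBBAAAAAAAAAAAA ⇒ CBB·CBB·CBB·CBB·CBB·CBB·CBB·CBB·CBB·CBB·CBB·CBB·AA·AA·AA·AA·AA·AA·AA·AA·AA·AA·AA·AA·AA·AA·AA·AA·AA·AA·AA·AA·AA·AA·AA·AA·AA·AA·AA·AA·AA·AA·AA·AA·AA·AA·AA·AA·CBB·CBB·CBB·CBB·CBB·CBB·CBB·CBB·CBB·CBB·CBB·CBB
    A ↦ CBB
    B ↦ AA
    C ↦ AA

A->CBB, B->AA, C->AA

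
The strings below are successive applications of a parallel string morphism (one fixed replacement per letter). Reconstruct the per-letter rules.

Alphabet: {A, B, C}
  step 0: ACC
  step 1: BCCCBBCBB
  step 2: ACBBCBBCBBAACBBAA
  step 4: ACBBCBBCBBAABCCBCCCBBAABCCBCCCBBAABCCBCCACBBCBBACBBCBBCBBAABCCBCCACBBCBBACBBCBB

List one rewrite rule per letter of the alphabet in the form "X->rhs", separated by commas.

  step 1 ⇒ step 2: BCCCBBCBB ⇒ A·CBB·CBB·CBB·A·A·CBB·A·A
    B ↦ A
    C ↦ CBB
  step 0 ⇒ step 1: ACC ⇒ BCC·CBB·CBB
    A ↦ BCC

A->BCC, B->A, C->CBB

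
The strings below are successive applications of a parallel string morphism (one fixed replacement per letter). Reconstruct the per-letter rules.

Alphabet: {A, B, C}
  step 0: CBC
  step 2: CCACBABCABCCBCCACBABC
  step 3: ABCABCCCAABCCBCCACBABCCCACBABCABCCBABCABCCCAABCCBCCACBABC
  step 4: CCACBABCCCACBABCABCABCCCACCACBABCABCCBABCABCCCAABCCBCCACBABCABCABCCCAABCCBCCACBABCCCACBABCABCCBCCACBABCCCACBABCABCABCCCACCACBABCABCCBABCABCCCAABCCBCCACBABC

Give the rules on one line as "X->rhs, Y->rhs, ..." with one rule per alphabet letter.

  step 3 ⇒ step 4: ABCABCCCAABCCBCCACBABCCCACBABCABCCBABCABCCCAABCCBCCACBABC ⇒ CCA·CB·ABC·CCA·CB·ABC·ABC·ABC·CCA·CCA·CB·ABC·ABC·CB·ABC·ABC·CCA·ABC·CB·CCA·CB·ABC·ABC·ABC·CCA·ABC·CB·CCA·CB·ABC·CCA·CB·ABC·ABC·CB·CCA·CB·ABC·CCA·CB·ABC·ABC·ABC·CCA·CCA·CB·ABC·ABC·CB·ABC·ABC·CCA·ABC·CB·CCA·CB·ABC
    A ↦ CCA
    B ↦ CB
    C ↦ ABC

A->CCA, B->CB, C->ABC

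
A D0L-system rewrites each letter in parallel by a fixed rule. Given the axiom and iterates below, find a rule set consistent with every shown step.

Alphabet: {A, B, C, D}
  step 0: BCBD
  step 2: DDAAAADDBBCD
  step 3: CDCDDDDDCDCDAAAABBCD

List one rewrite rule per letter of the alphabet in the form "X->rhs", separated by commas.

A->D, B->AA, C->BB, D->CD

  step 2 ⇒ step 3: DDAAAADDBBCD ⇒ CD·CD·D·D·D·D·CD·CD·AA·AA·BB·CD
    A ↦ D
    B ↦ AA
    C ↦ BB
    D ↦ CD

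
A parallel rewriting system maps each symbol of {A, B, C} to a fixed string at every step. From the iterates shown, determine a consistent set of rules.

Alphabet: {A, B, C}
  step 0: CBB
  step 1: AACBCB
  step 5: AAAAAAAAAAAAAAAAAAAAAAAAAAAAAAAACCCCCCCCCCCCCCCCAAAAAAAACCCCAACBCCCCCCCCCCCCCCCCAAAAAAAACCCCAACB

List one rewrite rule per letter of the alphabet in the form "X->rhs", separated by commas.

  step 0 ⇒ step 1: CBB ⇒ AA·CB·CB
    B ↦ CB
    C ↦ AA
    A ↦ CC  (constrained at step 1)

A->CC, B->CB, C->AA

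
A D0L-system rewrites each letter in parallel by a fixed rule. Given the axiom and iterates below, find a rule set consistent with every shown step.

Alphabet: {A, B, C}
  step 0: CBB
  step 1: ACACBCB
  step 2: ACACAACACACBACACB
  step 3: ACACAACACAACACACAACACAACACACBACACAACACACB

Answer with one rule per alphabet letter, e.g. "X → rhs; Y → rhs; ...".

  step 2 ⇒ step 3: ACACAACACACBACACB ⇒ AC·ACA·AC·ACA·AC·AC·ACA·AC·ACA·AC·ACA·CB·AC·ACA·AC·ACA·CB
    A ↦ AC
    B ↦ CB
    C ↦ ACA

A->AC, B->CB, C->ACA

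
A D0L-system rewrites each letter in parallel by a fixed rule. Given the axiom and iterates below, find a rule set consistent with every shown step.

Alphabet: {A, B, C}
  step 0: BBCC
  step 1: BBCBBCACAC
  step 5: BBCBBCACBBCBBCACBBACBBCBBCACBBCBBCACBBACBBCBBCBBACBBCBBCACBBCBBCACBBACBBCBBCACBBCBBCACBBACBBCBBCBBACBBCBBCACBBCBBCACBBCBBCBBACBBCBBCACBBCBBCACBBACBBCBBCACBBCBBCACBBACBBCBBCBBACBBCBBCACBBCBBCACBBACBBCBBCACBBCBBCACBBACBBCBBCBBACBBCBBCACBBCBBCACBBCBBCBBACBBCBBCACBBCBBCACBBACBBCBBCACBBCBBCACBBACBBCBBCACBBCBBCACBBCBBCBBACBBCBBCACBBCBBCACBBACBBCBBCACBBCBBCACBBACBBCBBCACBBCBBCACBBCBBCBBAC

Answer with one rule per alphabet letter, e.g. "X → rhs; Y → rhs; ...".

A->BB, B->BBC, C->AC

  step 0 ⇒ step 1: BBCC ⇒ BBC·BBC·AC·AC
    B ↦ BBC
    C ↦ AC
    A ↦ BB  (constrained at step 1)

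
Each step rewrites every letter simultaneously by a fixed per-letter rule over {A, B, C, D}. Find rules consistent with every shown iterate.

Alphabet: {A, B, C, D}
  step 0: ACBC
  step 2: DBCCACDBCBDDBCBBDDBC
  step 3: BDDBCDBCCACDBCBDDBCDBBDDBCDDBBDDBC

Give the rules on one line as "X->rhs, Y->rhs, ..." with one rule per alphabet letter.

A->CAC, B->D, C->DBC, D->B

  step 2 ⇒ step 3: DBCCACDBCBDDBCBBDDBC ⇒ B·D·DBC·DBC·CAC·DBC·B·D·DBC·D·B·B·D·DBC·D·D·B·B·D·DBC
    A ↦ CAC
    B ↦ D
    C ↦ DBC
    D ↦ B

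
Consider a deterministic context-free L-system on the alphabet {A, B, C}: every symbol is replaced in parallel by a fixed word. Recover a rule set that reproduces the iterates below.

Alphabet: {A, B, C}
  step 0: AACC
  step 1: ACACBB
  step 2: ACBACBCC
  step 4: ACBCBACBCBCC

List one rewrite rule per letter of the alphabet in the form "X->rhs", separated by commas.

A->AC, B->C, C->B

  step 1 ⇒ step 2: ACACBB ⇒ AC·B·AC·B·C·C
    A ↦ AC
    B ↦ C
    C ↦ B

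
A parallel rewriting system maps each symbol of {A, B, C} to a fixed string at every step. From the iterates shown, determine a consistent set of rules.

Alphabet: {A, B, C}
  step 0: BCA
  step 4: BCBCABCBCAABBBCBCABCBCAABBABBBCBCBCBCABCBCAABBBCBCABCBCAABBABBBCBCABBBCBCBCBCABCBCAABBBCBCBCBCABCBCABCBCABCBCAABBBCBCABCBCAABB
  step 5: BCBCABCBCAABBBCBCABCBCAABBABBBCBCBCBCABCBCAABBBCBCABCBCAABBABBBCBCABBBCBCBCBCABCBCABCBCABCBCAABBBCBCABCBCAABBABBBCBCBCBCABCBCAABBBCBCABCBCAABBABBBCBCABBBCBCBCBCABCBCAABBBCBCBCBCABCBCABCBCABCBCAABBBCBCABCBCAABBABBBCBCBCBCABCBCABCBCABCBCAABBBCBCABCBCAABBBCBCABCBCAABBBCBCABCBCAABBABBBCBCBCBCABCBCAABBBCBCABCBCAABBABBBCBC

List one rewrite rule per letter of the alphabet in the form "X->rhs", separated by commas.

A->ABB, B->BC, C->BCA

  step 4 ⇒ step 5: BCBCABCBCAABBBCBCABCBCAABBABBBCBCBCBCABCBCAABBBCBCABCBCAABBABBBCBCABBBCBCBCBCABCBCAABBBCBCBCBCABCBCABCBCABCBCAABBBCBCABCBCAABB ⇒ BC·BCA·BC·BCA·ABB·BC·BCA·BC·BCA·ABB·ABB·BC·BC·BC·BCA·BC·BCA·ABB·BC·BCA·BC·BCA·ABB·ABB·BC·BC·ABB·BC·BC·BC·BCA·BC·BCA·BC·BCA·BC·BCA·ABB·BC·BCA·BC·BCA·ABB·ABB·BC·BC·BC·BCA·BC·BCA·ABB·BC·BCA·BC·BCA·ABB·ABB·BC·BC·ABB·BC·BC·BC·BCA·BC·BCA·ABB·BC·BC·BC·BCA·BC·BCA·BC·BCA·BC·BCA·ABB·BC·BCA·BC·BCA·ABB·ABB·BC·BC·BC·BCA·BC·BCA·BC·BCA·BC·BCA·ABB·BC·BCA·BC·BCA·ABB·BC·BCA·BC·BCA·ABB·BC·BCA·BC·BCA·ABB·ABB·BC·BC·BC·BCA·BC·BCA·ABB·BC·BCA·BC·BCA·ABB·ABB·BC·BC
    A ↦ ABB
    B ↦ BC
    C ↦ BCA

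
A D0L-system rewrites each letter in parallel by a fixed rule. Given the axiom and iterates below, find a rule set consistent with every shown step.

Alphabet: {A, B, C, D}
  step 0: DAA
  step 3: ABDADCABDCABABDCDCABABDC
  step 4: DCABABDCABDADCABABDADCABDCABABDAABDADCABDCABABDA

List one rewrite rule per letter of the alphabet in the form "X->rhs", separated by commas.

  step 3 ⇒ step 4: ABDADCABDCABABDCDCABABDC ⇒ DC·AB·AB·DC·AB·DA·DC·AB·AB·DA·DC·AB·DC·AB·AB·DA·AB·DA·DC·AB·DC·AB·AB·DA
    A ↦ DC
    B ↦ AB
    C ↦ DA
    D ↦ AB

A->DC, B->AB, C->DA, D->AB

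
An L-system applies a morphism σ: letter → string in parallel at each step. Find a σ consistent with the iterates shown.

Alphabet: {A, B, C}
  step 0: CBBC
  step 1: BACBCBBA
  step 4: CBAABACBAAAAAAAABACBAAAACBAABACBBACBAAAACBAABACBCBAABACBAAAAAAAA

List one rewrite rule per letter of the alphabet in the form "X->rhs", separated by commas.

A->AA, B->CB, C->BA

  step 0 ⇒ step 1: CBBC ⇒ BA·CB·CB·BA
    B ↦ CB
    C ↦ BA
    A ↦ AA  (constrained at step 1)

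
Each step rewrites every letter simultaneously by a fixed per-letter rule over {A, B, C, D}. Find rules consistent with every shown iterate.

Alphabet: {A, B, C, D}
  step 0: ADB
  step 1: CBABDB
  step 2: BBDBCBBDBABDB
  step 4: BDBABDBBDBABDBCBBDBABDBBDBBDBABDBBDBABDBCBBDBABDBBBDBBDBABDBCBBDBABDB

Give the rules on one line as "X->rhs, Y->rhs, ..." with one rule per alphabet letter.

A->CB, B->BDB, C->B, D->A

  step 1 ⇒ step 2: CBABDB ⇒ B·BDB·CB·BDB·A·BDB
    A ↦ CB
    B ↦ BDB
    C ↦ B
    D ↦ A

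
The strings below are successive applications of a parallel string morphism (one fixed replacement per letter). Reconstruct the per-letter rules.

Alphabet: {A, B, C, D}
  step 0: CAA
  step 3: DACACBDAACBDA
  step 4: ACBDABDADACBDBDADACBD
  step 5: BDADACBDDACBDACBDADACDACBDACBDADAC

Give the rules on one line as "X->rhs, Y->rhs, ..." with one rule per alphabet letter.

A->BD, B->D, C->A, D->AC

  step 4 ⇒ step 5: ACBDABDADACBDBDADACBD ⇒ BD·A·D·AC·BD·D·AC·BD·AC·BD·A·D·AC·D·AC·BD·AC·BD·A·D·AC
    A ↦ BD
    B ↦ D
    C ↦ A
    D ↦ AC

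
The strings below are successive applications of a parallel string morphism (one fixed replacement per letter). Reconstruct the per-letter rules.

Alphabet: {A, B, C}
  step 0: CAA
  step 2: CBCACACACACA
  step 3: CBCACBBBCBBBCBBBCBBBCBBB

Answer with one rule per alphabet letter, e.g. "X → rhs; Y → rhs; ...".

A->BB, B->CA, C->CB

  step 2 ⇒ step 3: CBCACACACACA ⇒ CB·CA·CB·BB·CB·BB·CB·BB·CB·BB·CB·BB
    A ↦ BB
    B ↦ CA
    C ↦ CB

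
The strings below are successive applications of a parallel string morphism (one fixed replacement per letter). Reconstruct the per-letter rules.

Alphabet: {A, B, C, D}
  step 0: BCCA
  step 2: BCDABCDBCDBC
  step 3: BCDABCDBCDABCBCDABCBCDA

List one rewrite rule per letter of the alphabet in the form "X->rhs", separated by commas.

  step 2 ⇒ step 3: BCDABCDBCDBC ⇒ BC·DA·BC·D·BC·DA·BC·BC·DA·BC·BC·DA
    A ↦ D
    B ↦ BC
    C ↦ DA
    D ↦ BC

A->D, B->BC, C->DA, D->BC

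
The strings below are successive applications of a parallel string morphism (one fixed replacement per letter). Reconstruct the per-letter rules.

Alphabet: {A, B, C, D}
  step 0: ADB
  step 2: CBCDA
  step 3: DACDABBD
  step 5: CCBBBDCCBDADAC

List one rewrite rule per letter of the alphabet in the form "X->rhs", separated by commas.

A->BD, B->C, C->DA, D->B

  step 2 ⇒ step 3: CBCDA ⇒ DA·C·DA·B·BD
    A ↦ BD
    B ↦ C
    C ↦ DA
    D ↦ B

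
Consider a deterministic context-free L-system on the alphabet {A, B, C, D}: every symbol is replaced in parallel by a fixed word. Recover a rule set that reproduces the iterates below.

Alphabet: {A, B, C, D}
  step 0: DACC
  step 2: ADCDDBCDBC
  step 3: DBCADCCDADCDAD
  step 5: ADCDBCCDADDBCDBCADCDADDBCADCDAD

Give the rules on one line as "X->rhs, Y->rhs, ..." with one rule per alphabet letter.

  step 2 ⇒ step 3: ADCDDBCDBC ⇒ DB·C·AD·C·C·D·AD·C·D·AD
    A ↦ DB
    B ↦ D
    C ↦ AD
    D ↦ C

A->DB, B->D, C->AD, D->C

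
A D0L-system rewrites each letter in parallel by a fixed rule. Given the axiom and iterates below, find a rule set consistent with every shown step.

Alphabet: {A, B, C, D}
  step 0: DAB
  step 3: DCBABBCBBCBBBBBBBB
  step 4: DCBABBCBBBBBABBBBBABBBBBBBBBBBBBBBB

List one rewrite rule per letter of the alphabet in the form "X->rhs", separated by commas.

  step 3 ⇒ step 4: DCBABBCBBCBBBBBBBB ⇒ DC·BA·BB·C·BB·BB·BA·BB·BB·BA·BB·BB·BB·BB·BB·BB·BB·BB
    A ↦ C
    B ↦ BB
    C ↦ BA
    D ↦ DC

A->C, B->BB, C->BA, D->DC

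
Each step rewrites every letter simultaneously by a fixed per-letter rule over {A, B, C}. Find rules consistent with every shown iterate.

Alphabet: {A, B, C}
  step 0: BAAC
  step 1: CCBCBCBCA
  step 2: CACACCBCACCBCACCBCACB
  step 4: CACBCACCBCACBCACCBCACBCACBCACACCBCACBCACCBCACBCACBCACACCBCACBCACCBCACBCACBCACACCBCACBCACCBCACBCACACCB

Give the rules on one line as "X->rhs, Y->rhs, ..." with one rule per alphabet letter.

A->CB, B->CCB, C->CA

  step 1 ⇒ step 2: CCBCBCBCA ⇒ CA·CA·CCB·CA·CCB·CA·CCB·CA·CB
    A ↦ CB
    B ↦ CCB
    C ↦ CA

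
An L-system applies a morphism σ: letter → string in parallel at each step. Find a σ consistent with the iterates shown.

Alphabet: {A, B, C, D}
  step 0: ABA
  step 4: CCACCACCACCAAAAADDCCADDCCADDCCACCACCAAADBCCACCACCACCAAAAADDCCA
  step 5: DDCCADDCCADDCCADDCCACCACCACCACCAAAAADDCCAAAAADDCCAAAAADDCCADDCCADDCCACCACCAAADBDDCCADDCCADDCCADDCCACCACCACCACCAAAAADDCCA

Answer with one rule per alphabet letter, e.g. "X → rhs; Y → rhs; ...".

A->CCA, B->DB, C->D, D->AA

  step 4 ⇒ step 5: CCACCACCACCAAAAADDCCADDCCADDCCACCACCAAADBCCACCACCACCAAAAADDCCA ⇒ D·D·CCA·D·D·CCA·D·D·CCA·D·D·CCA·CCA·CCA·CCA·CCA·AA·AA·D·D·CCA·AA·AA·D·D·CCA·AA·AA·D·D·CCA·D·D·CCA·D·D·CCA·CCA·CCA·AA·DB·D·D·CCA·D·D·CCA·D·D·CCA·D·D·CCA·CCA·CCA·CCA·CCA·AA·AA·D·D·CCA
    A ↦ CCA
    B ↦ DB
    C ↦ D
    D ↦ AA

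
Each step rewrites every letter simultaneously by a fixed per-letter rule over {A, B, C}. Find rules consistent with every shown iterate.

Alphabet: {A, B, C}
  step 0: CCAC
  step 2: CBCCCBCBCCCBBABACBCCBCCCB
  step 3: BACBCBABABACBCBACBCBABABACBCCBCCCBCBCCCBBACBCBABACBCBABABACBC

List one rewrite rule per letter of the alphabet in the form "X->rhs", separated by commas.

  step 2 ⇒ step 3: CBCCCBCBCCCBBABACBCCBCCCB ⇒ BA·CBC·BA·BA·BA·CBC·BA·CBC·BA·BA·BA·CBC·CBC·CCB·CBC·CCB·BA·CBC·BA·BA·CBC·BA·BA·BA·CBC
    A ↦ CCB
    B ↦ CBC
    C ↦ BA

A->CCB, B->CBC, C->BA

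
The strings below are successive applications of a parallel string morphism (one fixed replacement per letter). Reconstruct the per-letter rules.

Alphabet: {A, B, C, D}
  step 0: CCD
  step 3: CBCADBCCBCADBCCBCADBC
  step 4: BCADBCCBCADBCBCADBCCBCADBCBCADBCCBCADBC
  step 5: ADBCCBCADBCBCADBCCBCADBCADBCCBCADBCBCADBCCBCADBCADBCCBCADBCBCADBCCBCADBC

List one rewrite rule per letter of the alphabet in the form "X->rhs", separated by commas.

  step 4 ⇒ step 5: BCADBCCBCADBCBCADBCCBCADBCBCADBCCBCADBC ⇒ AD·BC·C·BC·AD·BC·BC·AD·BC·C·BC·AD·BC·AD·BC·C·BC·AD·BC·BC·AD·BC·C·BC·AD·BC·AD·BC·C·BC·AD·BC·BC·AD·BC·C·BC·AD·BC
    A ↦ C
    B ↦ AD
    C ↦ BC
    D ↦ BC

A->C, B->AD, C->BC, D->BC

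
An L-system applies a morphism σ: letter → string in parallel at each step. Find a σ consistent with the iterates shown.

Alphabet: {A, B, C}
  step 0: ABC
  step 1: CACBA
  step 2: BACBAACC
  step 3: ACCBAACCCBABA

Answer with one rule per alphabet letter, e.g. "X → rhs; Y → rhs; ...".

A->C, B->AC, C->BA

  step 2 ⇒ step 3: BACBAACC ⇒ AC·C·BA·AC·C·C·BA·BA
    A ↦ C
    B ↦ AC
    C ↦ BA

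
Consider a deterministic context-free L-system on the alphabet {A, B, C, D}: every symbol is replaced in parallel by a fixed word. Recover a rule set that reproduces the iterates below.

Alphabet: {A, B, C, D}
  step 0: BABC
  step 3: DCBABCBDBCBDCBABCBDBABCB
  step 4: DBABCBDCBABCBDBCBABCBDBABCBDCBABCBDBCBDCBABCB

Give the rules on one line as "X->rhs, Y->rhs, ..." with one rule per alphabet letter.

  step 3 ⇒ step 4: DCBABCBDBCBDCBABCBDBABCB ⇒ DB·AB·CB·D·CB·AB·CB·DB·CB·AB·CB·DB·AB·CB·D·CB·AB·CB·DB·CB·D·CB·AB·CB
    A ↦ D
    B ↦ CB
    C ↦ AB
    D ↦ DB

A->D, B->CB, C->AB, D->DB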